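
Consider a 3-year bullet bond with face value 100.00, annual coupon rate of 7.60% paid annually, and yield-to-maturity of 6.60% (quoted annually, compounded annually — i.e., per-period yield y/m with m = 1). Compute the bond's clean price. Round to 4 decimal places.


Coupon per period c = face * coupon_rate / m = 7.600000
Periods per year m = 1; per-period yield y/m = 0.066000
Number of cashflows N = 3
Cashflows (t years, CF_t, discount factor 1/(1+y/m)^(m*t), PV):
  t = 1.0000: CF_t = 7.600000, DF = 0.938086, PV = 7.129456
  t = 2.0000: CF_t = 7.600000, DF = 0.880006, PV = 6.688045
  t = 3.0000: CF_t = 107.600000, DF = 0.825521, PV = 88.826113
Price P = sum_t PV_t = 102.643614

Answer: Price = 102.6436


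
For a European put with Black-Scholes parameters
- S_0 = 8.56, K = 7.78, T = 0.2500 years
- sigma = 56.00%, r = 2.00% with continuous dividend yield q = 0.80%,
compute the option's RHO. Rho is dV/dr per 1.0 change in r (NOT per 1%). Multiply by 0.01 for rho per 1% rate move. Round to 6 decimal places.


Answer: Rho = -0.805232

Derivation:
d1 = 0.4919423284; d2 = 0.2119423284
phi(d1) = 0.3534751262; exp(-qT) = 0.9980019987; exp(-rT) = 0.9950124792
N(-d2) = 0.4160760137
Rho = -K*T*exp(-rT)*N(-d2) = -7.7800 * 0.2500 * 0.9950124792 * 0.4160760137 = -0.805232


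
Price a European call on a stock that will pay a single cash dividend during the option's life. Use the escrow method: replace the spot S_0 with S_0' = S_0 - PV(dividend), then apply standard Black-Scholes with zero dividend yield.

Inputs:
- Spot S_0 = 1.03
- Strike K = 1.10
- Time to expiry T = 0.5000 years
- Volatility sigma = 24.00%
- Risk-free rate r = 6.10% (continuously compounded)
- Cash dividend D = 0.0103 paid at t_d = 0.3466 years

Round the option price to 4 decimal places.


Answer: Price = 0.0495

Derivation:
PV(D) = D * exp(-r * t_d) = 0.0103 * 0.97907934 = 0.01008452
S_0' = S_0 - PV(D) = 1.0300 - 0.01008452 = 1.01991548
d1 = (ln(S_0'/K) + (r + sigma^2/2)*T) / (sigma*sqrt(T)) = -0.18084501
d2 = d1 - sigma*sqrt(T) = -0.35055064
exp(-rT) = 0.96996043
N(d1) = 0.42824462; N(d2) = 0.36296275
C = S_0' * N(d1) - K * exp(-rT) * N(d2) = 1.01991548 * 0.42824462 - 1.1000 * 0.96996043 * 0.36296275 = 0.0495


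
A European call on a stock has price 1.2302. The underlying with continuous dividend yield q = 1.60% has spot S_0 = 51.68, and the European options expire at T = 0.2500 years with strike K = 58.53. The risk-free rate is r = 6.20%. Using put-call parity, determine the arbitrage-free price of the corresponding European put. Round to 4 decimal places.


Put-call parity: C - P = S_0 * exp(-qT) - K * exp(-rT).
S_0 * exp(-qT) = 51.6800 * 0.99600799 = 51.47369289
K * exp(-rT) = 58.5300 * 0.98461951 = 57.62977973
P = C - S*exp(-qT) + K*exp(-rT)
P = 1.2302 - 51.47369289 + 57.62977973 = 7.3863

Answer: Put price = 7.3863


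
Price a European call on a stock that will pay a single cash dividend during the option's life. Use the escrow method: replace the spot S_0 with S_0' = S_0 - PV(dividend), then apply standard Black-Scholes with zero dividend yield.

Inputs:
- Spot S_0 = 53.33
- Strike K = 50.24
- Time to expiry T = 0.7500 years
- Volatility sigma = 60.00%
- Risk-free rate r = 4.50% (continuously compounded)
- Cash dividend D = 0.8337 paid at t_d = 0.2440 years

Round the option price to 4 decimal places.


PV(D) = D * exp(-r * t_d) = 0.8337 * 0.98908006 = 0.82459605
S_0' = S_0 - PV(D) = 53.3300 - 0.82459605 = 52.50540395
d1 = (ln(S_0'/K) + (r + sigma^2/2)*T) / (sigma*sqrt(T)) = 0.40963882
d2 = d1 - sigma*sqrt(T) = -0.10997642
exp(-rT) = 0.96681318
N(d1) = 0.65896454; N(d2) = 0.45621404
C = S_0' * N(d1) - K * exp(-rT) * N(d2) = 52.50540395 * 0.65896454 - 50.2400 * 0.96681318 * 0.45621404 = 12.4397

Answer: Price = 12.4397


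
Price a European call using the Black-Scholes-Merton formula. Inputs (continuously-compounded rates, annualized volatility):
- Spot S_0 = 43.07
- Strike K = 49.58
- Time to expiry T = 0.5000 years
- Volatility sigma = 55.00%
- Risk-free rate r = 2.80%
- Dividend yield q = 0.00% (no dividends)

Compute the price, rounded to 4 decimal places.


d1 = (ln(S/K) + (r - q + 0.5*sigma^2) * T) / (sigma * sqrt(T)) = -0.13148542
d2 = d1 - sigma * sqrt(T) = -0.52039415
exp(-rT) = 0.98609754; exp(-qT) = 1.00000000
C = S_0 * exp(-qT) * N(d1) - K * exp(-rT) * N(d2)
N(d1) = 0.44769566; N(d2) = 0.30139444
C = 43.0700 * 1.00000000 * 0.44769566 - 49.5800 * 0.98609754 * 0.30139444 = 4.5469

Answer: Price = 4.5469


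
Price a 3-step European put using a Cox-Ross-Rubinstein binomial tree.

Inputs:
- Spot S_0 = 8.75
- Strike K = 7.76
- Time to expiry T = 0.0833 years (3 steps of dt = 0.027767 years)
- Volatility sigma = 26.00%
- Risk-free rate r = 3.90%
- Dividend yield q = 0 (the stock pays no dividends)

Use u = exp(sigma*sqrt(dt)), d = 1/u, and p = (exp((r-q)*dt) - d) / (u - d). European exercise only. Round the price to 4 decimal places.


Answer: Price = V(0,0) = 0.0094

Derivation:
dt = T/N = 0.027767
u = exp(sigma*sqrt(dt)) = 1.044277; d = 1/u = 0.957600
p = (exp((r-q)*dt) - d) / (u - d) = 0.501671
Discount per step: exp(-r*dt) = 0.998918
Stock lattice S(k, i) with i counting down-moves:
  k=0: S(0,0) = 8.7500
  k=1: S(1,0) = 9.1374; S(1,1) = 8.3790
  k=2: S(2,0) = 9.5420; S(2,1) = 8.7500; S(2,2) = 8.0237
  k=3: S(3,0) = 9.9645; S(3,1) = 9.1374; S(3,2) = 8.3790; S(3,3) = 7.6835
Terminal payoffs V(N, i) = max(K - S_T, 0):
  V(3,0) = 0.000000; V(3,1) = 0.000000; V(3,2) = 0.000000; V(3,3) = 0.076465
Backward induction: V(k, i) = exp(-r*dt) * [p * V(k+1, i) + (1-p) * V(k+1, i+1)].
  V(2,0) = exp(-r*dt) * [p*0.000000 + (1-p)*0.000000] = 0.000000
  V(2,1) = exp(-r*dt) * [p*0.000000 + (1-p)*0.000000] = 0.000000
  V(2,2) = exp(-r*dt) * [p*0.000000 + (1-p)*0.076465] = 0.038064
  V(1,0) = exp(-r*dt) * [p*0.000000 + (1-p)*0.000000] = 0.000000
  V(1,1) = exp(-r*dt) * [p*0.000000 + (1-p)*0.038064] = 0.018948
  V(0,0) = exp(-r*dt) * [p*0.000000 + (1-p)*0.018948] = 0.009432


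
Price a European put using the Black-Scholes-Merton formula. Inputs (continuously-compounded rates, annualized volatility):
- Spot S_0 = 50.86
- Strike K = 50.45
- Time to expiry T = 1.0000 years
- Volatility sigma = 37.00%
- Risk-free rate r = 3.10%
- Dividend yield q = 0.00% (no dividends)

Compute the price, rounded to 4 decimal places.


d1 = (ln(S/K) + (r - q + 0.5*sigma^2) * T) / (sigma * sqrt(T)) = 0.29065950
d2 = d1 - sigma * sqrt(T) = -0.07934050
exp(-rT) = 0.96947557; exp(-qT) = 1.00000000
P = K * exp(-rT) * N(-d2) - S_0 * exp(-qT) * N(-d1)
N(-d1) = 0.38565588; N(-d2) = 0.53161911
P = 50.4500 * 0.96947557 * 0.53161911 - 50.8600 * 1.00000000 * 0.38565588 = 6.3871

Answer: Price = 6.3871


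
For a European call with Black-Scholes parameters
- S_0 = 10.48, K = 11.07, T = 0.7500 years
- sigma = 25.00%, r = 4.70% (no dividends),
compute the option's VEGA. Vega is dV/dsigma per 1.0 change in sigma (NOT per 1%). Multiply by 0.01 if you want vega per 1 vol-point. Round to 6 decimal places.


Answer: Vega = 3.620186

Derivation:
d1 = 0.0180938442; d2 = -0.1984125068
phi(d1) = 0.3988769814; exp(-qT) = 1.0000000000; exp(-rT) = 0.9653640451
Vega = S * exp(-qT) * phi(d1) * sqrt(T) = 10.4800 * 1.0000000000 * 0.3988769814 * 0.8660254038 = 3.620186


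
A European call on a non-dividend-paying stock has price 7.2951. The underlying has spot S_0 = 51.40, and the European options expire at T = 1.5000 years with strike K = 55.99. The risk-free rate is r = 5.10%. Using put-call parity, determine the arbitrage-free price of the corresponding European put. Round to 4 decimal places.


Answer: Put price = 7.7616

Derivation:
Put-call parity: C - P = S_0 * exp(-qT) - K * exp(-rT).
S_0 * exp(-qT) = 51.4000 * 1.00000000 = 51.40000000
K * exp(-rT) = 55.9900 * 0.92635291 = 51.86649967
P = C - S*exp(-qT) + K*exp(-rT)
P = 7.2951 - 51.40000000 + 51.86649967 = 7.7616


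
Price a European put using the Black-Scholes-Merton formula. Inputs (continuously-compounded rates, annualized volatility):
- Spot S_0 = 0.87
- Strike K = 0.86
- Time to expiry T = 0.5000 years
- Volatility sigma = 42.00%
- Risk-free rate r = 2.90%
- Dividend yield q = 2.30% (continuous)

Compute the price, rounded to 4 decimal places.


Answer: Price = 0.0947

Derivation:
d1 = (ln(S/K) + (r - q + 0.5*sigma^2) * T) / (sigma * sqrt(T)) = 0.19752126
d2 = d1 - sigma * sqrt(T) = -0.09946358
exp(-rT) = 0.98560462; exp(-qT) = 0.98856587
P = K * exp(-rT) * N(-d2) - S_0 * exp(-qT) * N(-d1)
N(-d1) = 0.42170982; N(-d2) = 0.53961490
P = 0.8600 * 0.98560462 * 0.53961490 - 0.8700 * 0.98856587 * 0.42170982 = 0.0947


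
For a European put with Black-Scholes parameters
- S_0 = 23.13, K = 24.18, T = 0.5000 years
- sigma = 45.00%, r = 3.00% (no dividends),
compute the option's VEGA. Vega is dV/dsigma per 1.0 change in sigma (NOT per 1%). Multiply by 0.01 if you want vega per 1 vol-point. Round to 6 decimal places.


d1 = 0.0667182937; d2 = -0.2514797578
phi(d1) = 0.3980553558; exp(-qT) = 1.0000000000; exp(-rT) = 0.9851119396
Vega = S * exp(-qT) * phi(d1) * sqrt(T) = 23.1300 * 1.0000000000 * 0.3980553558 * 0.7071067812 = 6.510347

Answer: Vega = 6.510347


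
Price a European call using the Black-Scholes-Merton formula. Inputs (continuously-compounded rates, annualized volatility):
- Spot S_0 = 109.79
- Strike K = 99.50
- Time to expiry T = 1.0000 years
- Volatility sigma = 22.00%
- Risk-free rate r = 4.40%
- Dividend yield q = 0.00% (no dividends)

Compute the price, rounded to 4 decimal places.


Answer: Price = 18.0718

Derivation:
d1 = (ln(S/K) + (r - q + 0.5*sigma^2) * T) / (sigma * sqrt(T)) = 0.75732639
d2 = d1 - sigma * sqrt(T) = 0.53732639
exp(-rT) = 0.95695396; exp(-qT) = 1.00000000
C = S_0 * exp(-qT) * N(d1) - K * exp(-rT) * N(d2)
N(d1) = 0.77557283; N(d2) = 0.70447891
C = 109.7900 * 1.00000000 * 0.77557283 - 99.5000 * 0.95695396 * 0.70447891 = 18.0718


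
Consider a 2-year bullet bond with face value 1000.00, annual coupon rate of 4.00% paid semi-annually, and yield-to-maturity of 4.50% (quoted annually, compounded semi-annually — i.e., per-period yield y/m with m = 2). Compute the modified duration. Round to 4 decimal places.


Coupon per period c = face * coupon_rate / m = 20.000000
Periods per year m = 2; per-period yield y/m = 0.022500
Number of cashflows N = 4
Cashflows (t years, CF_t, discount factor 1/(1+y/m)^(m*t), PV):
  t = 0.5000: CF_t = 20.000000, DF = 0.977995, PV = 19.559902
  t = 1.0000: CF_t = 20.000000, DF = 0.956474, PV = 19.129489
  t = 1.5000: CF_t = 20.000000, DF = 0.935427, PV = 18.708546
  t = 2.0000: CF_t = 1020.000000, DF = 0.914843, PV = 933.140212
Price P = sum_t PV_t = 990.538149
First compute Macaulay numerator sum_t t * PV_t:
  t * PV_t at t = 0.5000: 9.779951
  t * PV_t at t = 1.0000: 19.129489
  t * PV_t at t = 1.5000: 28.062820
  t * PV_t at t = 2.0000: 1866.280424
Macaulay duration D = 1923.252684 / 990.538149 = 1.941624
Modified duration = D / (1 + y/m) = 1.941624 / (1 + 0.022500) = 1.898899

Answer: Modified duration = 1.8989


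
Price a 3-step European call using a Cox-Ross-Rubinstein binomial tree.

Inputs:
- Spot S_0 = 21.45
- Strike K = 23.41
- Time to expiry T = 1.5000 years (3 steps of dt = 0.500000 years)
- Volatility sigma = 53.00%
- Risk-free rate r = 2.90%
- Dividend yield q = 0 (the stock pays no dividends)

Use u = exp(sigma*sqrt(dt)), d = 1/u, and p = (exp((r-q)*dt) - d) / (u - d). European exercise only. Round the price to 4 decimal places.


dt = T/N = 0.500000
u = exp(sigma*sqrt(dt)) = 1.454652; d = 1/u = 0.687450
p = (exp((r-q)*dt) - d) / (u - d) = 0.426427
Discount per step: exp(-r*dt) = 0.985605
Stock lattice S(k, i) with i counting down-moves:
  k=0: S(0,0) = 21.4500
  k=1: S(1,0) = 31.2023; S(1,1) = 14.7458
  k=2: S(2,0) = 45.3885; S(2,1) = 21.4500; S(2,2) = 10.1370
  k=3: S(3,0) = 66.0244; S(3,1) = 31.2023; S(3,2) = 14.7458; S(3,3) = 6.9687
Terminal payoffs V(N, i) = max(S_T - K, 0):
  V(3,0) = 42.614404; V(3,1) = 7.792282; V(3,2) = 0.000000; V(3,3) = 0.000000
Backward induction: V(k, i) = exp(-r*dt) * [p * V(k+1, i) + (1-p) * V(k+1, i+1)].
  V(2,0) = exp(-r*dt) * [p*42.614404 + (1-p)*7.792282] = 22.315453
  V(2,1) = exp(-r*dt) * [p*7.792282 + (1-p)*0.000000] = 3.275008
  V(2,2) = exp(-r*dt) * [p*0.000000 + (1-p)*0.000000] = 0.000000
  V(1,0) = exp(-r*dt) * [p*22.315453 + (1-p)*3.275008] = 11.230347
  V(1,1) = exp(-r*dt) * [p*3.275008 + (1-p)*0.000000] = 1.376449
  V(0,0) = exp(-r*dt) * [p*11.230347 + (1-p)*1.376449] = 5.498116

Answer: Price = V(0,0) = 5.4981


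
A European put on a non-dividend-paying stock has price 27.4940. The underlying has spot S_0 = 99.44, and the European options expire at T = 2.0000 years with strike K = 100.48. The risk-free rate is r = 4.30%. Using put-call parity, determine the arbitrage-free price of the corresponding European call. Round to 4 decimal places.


Answer: Call price = 34.7341

Derivation:
Put-call parity: C - P = S_0 * exp(-qT) - K * exp(-rT).
S_0 * exp(-qT) = 99.4400 * 1.00000000 = 99.44000000
K * exp(-rT) = 100.4800 * 0.91759423 = 92.19986835
C = P + S*exp(-qT) - K*exp(-rT)
C = 27.4940 + 99.44000000 - 92.19986835 = 34.7341


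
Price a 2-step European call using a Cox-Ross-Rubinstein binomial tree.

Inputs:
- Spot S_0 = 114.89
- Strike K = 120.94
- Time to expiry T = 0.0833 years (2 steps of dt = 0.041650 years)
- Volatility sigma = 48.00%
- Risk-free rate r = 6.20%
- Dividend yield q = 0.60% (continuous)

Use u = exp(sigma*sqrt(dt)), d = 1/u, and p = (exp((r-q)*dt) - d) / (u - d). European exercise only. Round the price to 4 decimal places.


Answer: Price = V(0,0) = 4.4473

Derivation:
dt = T/N = 0.041650
u = exp(sigma*sqrt(dt)) = 1.102919; d = 1/u = 0.906685
p = (exp((r-q)*dt) - d) / (u - d) = 0.487429
Discount per step: exp(-r*dt) = 0.997421
Stock lattice S(k, i) with i counting down-moves:
  k=0: S(0,0) = 114.8900
  k=1: S(1,0) = 126.7143; S(1,1) = 104.1691
  k=2: S(2,0) = 139.7556; S(2,1) = 114.8900; S(2,2) = 94.4485
Terminal payoffs V(N, i) = max(S_T - K, 0):
  V(2,0) = 18.815593; V(2,1) = 0.000000; V(2,2) = 0.000000
Backward induction: V(k, i) = exp(-r*dt) * [p * V(k+1, i) + (1-p) * V(k+1, i+1)].
  V(1,0) = exp(-r*dt) * [p*18.815593 + (1-p)*0.000000] = 9.147619
  V(1,1) = exp(-r*dt) * [p*0.000000 + (1-p)*0.000000] = 0.000000
  V(0,0) = exp(-r*dt) * [p*9.147619 + (1-p)*0.000000] = 4.447318


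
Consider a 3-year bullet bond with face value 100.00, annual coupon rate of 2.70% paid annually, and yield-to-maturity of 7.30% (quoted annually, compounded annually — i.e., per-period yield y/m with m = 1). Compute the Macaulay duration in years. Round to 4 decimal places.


Answer: Macaulay duration = 2.9162 years

Derivation:
Coupon per period c = face * coupon_rate / m = 2.700000
Periods per year m = 1; per-period yield y/m = 0.073000
Number of cashflows N = 3
Cashflows (t years, CF_t, discount factor 1/(1+y/m)^(m*t), PV):
  t = 1.0000: CF_t = 2.700000, DF = 0.931966, PV = 2.516309
  t = 2.0000: CF_t = 2.700000, DF = 0.868561, PV = 2.345116
  t = 3.0000: CF_t = 102.700000, DF = 0.809470, PV = 83.132584
Price P = sum_t PV_t = 87.994009
Macaulay numerator sum_t t * PV_t:
  t * PV_t at t = 1.0000: 2.516309
  t * PV_t at t = 2.0000: 4.690232
  t * PV_t at t = 3.0000: 249.397751
Macaulay duration D = (sum_t t * PV_t) / P = 256.604292 / 87.994009 = 2.916156


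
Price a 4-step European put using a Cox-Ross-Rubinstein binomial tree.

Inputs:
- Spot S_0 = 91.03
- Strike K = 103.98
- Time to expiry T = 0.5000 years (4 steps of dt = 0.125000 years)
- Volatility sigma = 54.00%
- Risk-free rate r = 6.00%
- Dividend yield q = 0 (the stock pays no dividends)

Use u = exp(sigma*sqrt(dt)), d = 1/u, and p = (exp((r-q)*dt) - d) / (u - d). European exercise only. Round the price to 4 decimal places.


Answer: Price = V(0,0) = 20.6105

Derivation:
dt = T/N = 0.125000
u = exp(sigma*sqrt(dt)) = 1.210361; d = 1/u = 0.826200
p = (exp((r-q)*dt) - d) / (u - d) = 0.472011
Discount per step: exp(-r*dt) = 0.992528
Stock lattice S(k, i) with i counting down-moves:
  k=0: S(0,0) = 91.0300
  k=1: S(1,0) = 110.1792; S(1,1) = 75.2090
  k=2: S(2,0) = 133.3566; S(2,1) = 91.0300; S(2,2) = 62.1376
  k=3: S(3,0) = 161.4097; S(3,1) = 110.1792; S(3,2) = 75.2090; S(3,3) = 51.3381
  k=4: S(4,0) = 195.3640; S(4,1) = 133.3566; S(4,2) = 91.0300; S(4,3) = 62.1376; S(4,4) = 42.4155
Terminal payoffs V(N, i) = max(K - S_T, 0):
  V(4,0) = 0.000000; V(4,1) = 0.000000; V(4,2) = 12.950000; V(4,3) = 41.842389; V(4,4) = 61.564503
Backward induction: V(k, i) = exp(-r*dt) * [p * V(k+1, i) + (1-p) * V(k+1, i+1)].
  V(3,0) = exp(-r*dt) * [p*0.000000 + (1-p)*0.000000] = 0.000000
  V(3,1) = exp(-r*dt) * [p*0.000000 + (1-p)*12.950000] = 6.786366
  V(3,2) = exp(-r*dt) * [p*12.950000 + (1-p)*41.842389] = 27.994113
  V(3,3) = exp(-r*dt) * [p*41.842389 + (1-p)*61.564503] = 51.864995
  V(2,0) = exp(-r*dt) * [p*0.000000 + (1-p)*6.786366] = 3.556353
  V(2,1) = exp(-r*dt) * [p*6.786366 + (1-p)*27.994113] = 17.849446
  V(2,2) = exp(-r*dt) * [p*27.994113 + (1-p)*51.864995] = 40.294328
  V(1,0) = exp(-r*dt) * [p*3.556353 + (1-p)*17.849446] = 11.019985
  V(1,1) = exp(-r*dt) * [p*17.849446 + (1-p)*40.294328] = 29.478175
  V(0,0) = exp(-r*dt) * [p*11.019985 + (1-p)*29.478175] = 20.610543


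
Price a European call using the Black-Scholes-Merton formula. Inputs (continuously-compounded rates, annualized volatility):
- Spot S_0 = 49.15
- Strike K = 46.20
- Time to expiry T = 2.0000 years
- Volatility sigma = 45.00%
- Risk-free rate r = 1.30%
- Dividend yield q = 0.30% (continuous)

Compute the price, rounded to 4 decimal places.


d1 = (ln(S/K) + (r - q + 0.5*sigma^2) * T) / (sigma * sqrt(T)) = 0.44688685
d2 = d1 - sigma * sqrt(T) = -0.18950926
exp(-rT) = 0.97433509; exp(-qT) = 0.99401796
C = S_0 * exp(-qT) * N(d1) - K * exp(-rT) * N(d2)
N(d1) = 0.67252162; N(d2) = 0.42484685
C = 49.1500 * 0.99401796 * 0.67252162 - 46.2000 * 0.97433509 * 0.42484685 = 13.7325

Answer: Price = 13.7325


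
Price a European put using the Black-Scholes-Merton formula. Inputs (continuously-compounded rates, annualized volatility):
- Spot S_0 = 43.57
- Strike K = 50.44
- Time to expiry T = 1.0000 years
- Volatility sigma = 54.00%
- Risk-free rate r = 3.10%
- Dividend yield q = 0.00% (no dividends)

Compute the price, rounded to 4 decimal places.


d1 = (ln(S/K) + (r - q + 0.5*sigma^2) * T) / (sigma * sqrt(T)) = 0.05626728
d2 = d1 - sigma * sqrt(T) = -0.48373272
exp(-rT) = 0.96947557; exp(-qT) = 1.00000000
P = K * exp(-rT) * N(-d2) - S_0 * exp(-qT) * N(-d1)
N(-d1) = 0.47756444; N(-d2) = 0.68571222
P = 50.4400 * 0.96947557 * 0.68571222 - 43.5700 * 1.00000000 * 0.47756444 = 12.7241

Answer: Price = 12.7241


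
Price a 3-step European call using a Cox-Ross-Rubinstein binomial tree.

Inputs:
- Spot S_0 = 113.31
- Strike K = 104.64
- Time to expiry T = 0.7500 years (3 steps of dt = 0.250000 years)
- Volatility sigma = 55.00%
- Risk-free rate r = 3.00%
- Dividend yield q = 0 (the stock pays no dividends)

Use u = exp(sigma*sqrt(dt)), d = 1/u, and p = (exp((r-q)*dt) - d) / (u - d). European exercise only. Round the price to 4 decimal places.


dt = T/N = 0.250000
u = exp(sigma*sqrt(dt)) = 1.316531; d = 1/u = 0.759572
p = (exp((r-q)*dt) - d) / (u - d) = 0.445197
Discount per step: exp(-r*dt) = 0.992528
Stock lattice S(k, i) with i counting down-moves:
  k=0: S(0,0) = 113.3100
  k=1: S(1,0) = 149.1761; S(1,1) = 86.0671
  k=2: S(2,0) = 196.3949; S(2,1) = 113.3100; S(2,2) = 65.3742
  k=3: S(3,0) = 258.5599; S(3,1) = 149.1761; S(3,2) = 86.0671; S(3,3) = 49.6564
Terminal payoffs V(N, i) = max(S_T - K, 0):
  V(3,0) = 153.919910; V(3,1) = 44.536091; V(3,2) = 0.000000; V(3,3) = 0.000000
Backward induction: V(k, i) = exp(-r*dt) * [p * V(k+1, i) + (1-p) * V(k+1, i+1)].
  V(2,0) = exp(-r*dt) * [p*153.919910 + (1-p)*44.536091] = 92.536764
  V(2,1) = exp(-r*dt) * [p*44.536091 + (1-p)*0.000000] = 19.679169
  V(2,2) = exp(-r*dt) * [p*0.000000 + (1-p)*0.000000] = 0.000000
  V(1,0) = exp(-r*dt) * [p*92.536764 + (1-p)*19.679169] = 51.725724
  V(1,1) = exp(-r*dt) * [p*19.679169 + (1-p)*0.000000] = 8.695637
  V(0,0) = exp(-r*dt) * [p*51.725724 + (1-p)*8.695637] = 27.644375

Answer: Price = V(0,0) = 27.6444


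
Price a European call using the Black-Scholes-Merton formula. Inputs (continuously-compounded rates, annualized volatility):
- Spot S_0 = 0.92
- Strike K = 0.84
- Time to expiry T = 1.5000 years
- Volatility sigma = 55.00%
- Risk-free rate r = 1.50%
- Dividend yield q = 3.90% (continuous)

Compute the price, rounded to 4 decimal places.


Answer: Price = 0.2466

Derivation:
d1 = (ln(S/K) + (r - q + 0.5*sigma^2) * T) / (sigma * sqrt(T)) = 0.41841260
d2 = d1 - sigma * sqrt(T) = -0.25519708
exp(-rT) = 0.97775124; exp(-qT) = 0.94317824
C = S_0 * exp(-qT) * N(d1) - K * exp(-rT) * N(d2)
N(d1) = 0.66217726; N(d2) = 0.39928544
C = 0.9200 * 0.94317824 * 0.66217726 - 0.8400 * 0.97775124 * 0.39928544 = 0.2466


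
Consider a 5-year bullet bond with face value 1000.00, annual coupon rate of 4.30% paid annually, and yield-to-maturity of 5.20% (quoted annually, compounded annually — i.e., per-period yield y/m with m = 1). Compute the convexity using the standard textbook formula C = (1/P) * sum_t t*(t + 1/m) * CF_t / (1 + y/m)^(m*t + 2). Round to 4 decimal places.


Answer: Convexity = 24.2002

Derivation:
Coupon per period c = face * coupon_rate / m = 43.000000
Periods per year m = 1; per-period yield y/m = 0.052000
Number of cashflows N = 5
Cashflows (t years, CF_t, discount factor 1/(1+y/m)^(m*t), PV):
  t = 1.0000: CF_t = 43.000000, DF = 0.950570, PV = 40.874525
  t = 2.0000: CF_t = 43.000000, DF = 0.903584, PV = 38.854111
  t = 3.0000: CF_t = 43.000000, DF = 0.858920, PV = 36.933566
  t = 4.0000: CF_t = 43.000000, DF = 0.816464, PV = 35.107952
  t = 5.0000: CF_t = 1043.000000, DF = 0.776106, PV = 809.479043
Price P = sum_t PV_t = 961.249196
Convexity numerator sum_t t*(t + 1/m) * CF_t / (1+y/m)^(m*t + 2):
  t = 1.0000: term = 73.867131
  t = 2.0000: term = 210.647712
  t = 3.0000: term = 400.470936
  t = 4.0000: term = 634.459657
  t = 5.0000: term = 21942.968740
Convexity = (1/P) * sum = 23262.414177 / 961.249196 = 24.200191


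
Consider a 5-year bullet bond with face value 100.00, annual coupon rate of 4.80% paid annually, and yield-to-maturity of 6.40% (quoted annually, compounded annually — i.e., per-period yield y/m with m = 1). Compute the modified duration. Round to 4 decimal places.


Answer: Modified duration = 4.2715

Derivation:
Coupon per period c = face * coupon_rate / m = 4.800000
Periods per year m = 1; per-period yield y/m = 0.064000
Number of cashflows N = 5
Cashflows (t years, CF_t, discount factor 1/(1+y/m)^(m*t), PV):
  t = 1.0000: CF_t = 4.800000, DF = 0.939850, PV = 4.511278
  t = 2.0000: CF_t = 4.800000, DF = 0.883317, PV = 4.239923
  t = 3.0000: CF_t = 4.800000, DF = 0.830185, PV = 3.984890
  t = 4.0000: CF_t = 4.800000, DF = 0.780249, PV = 3.745198
  t = 5.0000: CF_t = 104.800000, DF = 0.733317, PV = 76.851641
Price P = sum_t PV_t = 93.332930
First compute Macaulay numerator sum_t t * PV_t:
  t * PV_t at t = 1.0000: 4.511278
  t * PV_t at t = 2.0000: 8.479846
  t * PV_t at t = 3.0000: 11.954670
  t * PV_t at t = 4.0000: 14.980790
  t * PV_t at t = 5.0000: 384.258203
Macaulay duration D = 424.184788 / 93.332930 = 4.544857
Modified duration = D / (1 + y/m) = 4.544857 / (1 + 0.064000) = 4.271482


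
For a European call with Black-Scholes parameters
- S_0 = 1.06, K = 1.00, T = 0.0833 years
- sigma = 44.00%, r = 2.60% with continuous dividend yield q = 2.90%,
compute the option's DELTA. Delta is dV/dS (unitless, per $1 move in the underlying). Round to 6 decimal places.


d1 = 0.5203684370; d2 = 0.3933767837
phi(d1) = 0.3484257288; exp(-qT) = 0.9975872155; exp(-rT) = 0.9978365437
N(d1) = 0.6985965977
Delta = exp(-qT) * N(d1) = 0.9975872155 * 0.6985965977 = 0.696911

Answer: Delta = 0.696911


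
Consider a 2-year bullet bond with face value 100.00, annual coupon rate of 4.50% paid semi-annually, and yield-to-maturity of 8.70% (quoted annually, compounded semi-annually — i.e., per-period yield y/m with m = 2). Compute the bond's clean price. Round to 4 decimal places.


Answer: Price = 92.4397

Derivation:
Coupon per period c = face * coupon_rate / m = 2.250000
Periods per year m = 2; per-period yield y/m = 0.043500
Number of cashflows N = 4
Cashflows (t years, CF_t, discount factor 1/(1+y/m)^(m*t), PV):
  t = 0.5000: CF_t = 2.250000, DF = 0.958313, PV = 2.156205
  t = 1.0000: CF_t = 2.250000, DF = 0.918365, PV = 2.066320
  t = 1.5000: CF_t = 2.250000, DF = 0.880081, PV = 1.980182
  t = 2.0000: CF_t = 102.250000, DF = 0.843393, PV = 86.236973
Price P = sum_t PV_t = 92.439680


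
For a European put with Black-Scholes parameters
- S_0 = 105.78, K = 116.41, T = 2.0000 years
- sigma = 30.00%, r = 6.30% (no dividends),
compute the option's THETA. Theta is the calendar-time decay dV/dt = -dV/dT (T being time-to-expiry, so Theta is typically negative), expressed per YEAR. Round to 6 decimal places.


d1 = 0.2834155241; d2 = -0.1408485446
phi(d1) = 0.3832373715; exp(-qT) = 1.0000000000; exp(-rT) = 0.8816148468
Theta = -S*exp(-qT)*phi(d1)*sigma/(2*sqrt(T)) + r*K*exp(-rT)*N(-d2) - q*S*exp(-qT)*N(-d1)
N(-d1) = 0.3884291648; N(-d2) = 0.5560052039; sqrt(T) = 1.4142135624
Term 1 = -105.7800 * 1.0000000000 * 0.3832373715 * 0.3000 / (2 * 1.4142135624) = -4.2997942710
Term 2 = 0.0630 * 116.4100 * 0.8816148468 * 0.5560052039 = 3.5949147034
Term 3 = 0 (no dividend yield, q = 0)
Theta = -4.2997942710 + (3.5949147034) + (0.0000000000) = -0.704880

Answer: Theta = -0.704880


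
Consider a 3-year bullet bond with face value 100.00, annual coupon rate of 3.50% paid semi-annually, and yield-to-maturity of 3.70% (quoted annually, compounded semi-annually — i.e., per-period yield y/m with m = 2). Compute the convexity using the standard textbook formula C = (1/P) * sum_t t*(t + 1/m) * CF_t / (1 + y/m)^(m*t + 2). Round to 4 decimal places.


Coupon per period c = face * coupon_rate / m = 1.750000
Periods per year m = 2; per-period yield y/m = 0.018500
Number of cashflows N = 6
Cashflows (t years, CF_t, discount factor 1/(1+y/m)^(m*t), PV):
  t = 0.5000: CF_t = 1.750000, DF = 0.981836, PV = 1.718213
  t = 1.0000: CF_t = 1.750000, DF = 0.964002, PV = 1.687003
  t = 1.5000: CF_t = 1.750000, DF = 0.946492, PV = 1.656361
  t = 2.0000: CF_t = 1.750000, DF = 0.929300, PV = 1.626275
  t = 2.5000: CF_t = 1.750000, DF = 0.912420, PV = 1.596735
  t = 3.0000: CF_t = 101.750000, DF = 0.895847, PV = 91.152423
Price P = sum_t PV_t = 99.437010
Convexity numerator sum_t t*(t + 1/m) * CF_t / (1+y/m)^(m*t + 2):
  t = 0.5000: term = 0.828180
  t = 1.0000: term = 2.439412
  t = 1.5000: term = 4.790205
  t = 2.0000: term = 7.838660
  t = 2.5000: term = 11.544419
  t = 3.0000: term = 922.646737
Convexity = (1/P) * sum = 950.087615 / 99.437010 = 9.554668

Answer: Convexity = 9.5547


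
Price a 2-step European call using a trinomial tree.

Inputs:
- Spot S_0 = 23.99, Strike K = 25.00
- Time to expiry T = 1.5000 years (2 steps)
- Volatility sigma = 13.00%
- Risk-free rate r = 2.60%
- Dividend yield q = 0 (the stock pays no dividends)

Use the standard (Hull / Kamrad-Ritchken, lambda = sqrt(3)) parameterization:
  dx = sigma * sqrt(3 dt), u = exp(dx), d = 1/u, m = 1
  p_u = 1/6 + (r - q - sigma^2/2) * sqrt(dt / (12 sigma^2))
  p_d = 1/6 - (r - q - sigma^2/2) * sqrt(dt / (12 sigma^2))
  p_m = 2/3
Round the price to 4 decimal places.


Answer: Price = V(0,0) = 1.4709

Derivation:
dt = T/N = 0.750000; dx = sigma*sqrt(3*dt) = 0.195000
u = exp(dx) = 1.215311; d = 1/u = 0.822835
p_u = 0.200417, p_m = 0.666667, p_d = 0.132917
Discount per step: exp(-r*dt) = 0.980689
Stock lattice S(k, j) with j the centered position index:
  k=0: S(0,+0) = 23.9900
  k=1: S(1,-1) = 19.7398; S(1,+0) = 23.9900; S(1,+1) = 29.1553
  k=2: S(2,-2) = 16.2426; S(2,-1) = 19.7398; S(2,+0) = 23.9900; S(2,+1) = 29.1553; S(2,+2) = 35.4328
Terminal payoffs V(N, j) = max(S_T - K, 0):
  V(2,-2) = 0.000000; V(2,-1) = 0.000000; V(2,+0) = 0.000000; V(2,+1) = 4.155311; V(2,+2) = 10.432769
Backward induction: V(k, j) = exp(-r*dt) * [p_u * V(k+1, j+1) + p_m * V(k+1, j) + p_d * V(k+1, j-1)]
  V(1,-1) = exp(-r*dt) * [p_u*0.000000 + p_m*0.000000 + p_d*0.000000] = 0.000000
  V(1,+0) = exp(-r*dt) * [p_u*4.155311 + p_m*0.000000 + p_d*0.000000] = 0.816711
  V(1,+1) = exp(-r*dt) * [p_u*10.432769 + p_m*4.155311 + p_d*0.000000] = 4.767235
  V(0,+0) = exp(-r*dt) * [p_u*4.767235 + p_m*0.816711 + p_d*0.000000] = 1.470943


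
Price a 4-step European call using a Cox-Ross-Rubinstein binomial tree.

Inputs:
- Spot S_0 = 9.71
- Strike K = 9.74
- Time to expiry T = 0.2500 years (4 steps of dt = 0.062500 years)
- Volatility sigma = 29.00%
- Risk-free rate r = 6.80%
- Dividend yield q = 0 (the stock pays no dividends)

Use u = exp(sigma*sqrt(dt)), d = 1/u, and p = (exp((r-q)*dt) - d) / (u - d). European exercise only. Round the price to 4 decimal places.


dt = T/N = 0.062500
u = exp(sigma*sqrt(dt)) = 1.075193; d = 1/u = 0.930066
p = (exp((r-q)*dt) - d) / (u - d) = 0.511230
Discount per step: exp(-r*dt) = 0.995759
Stock lattice S(k, i) with i counting down-moves:
  k=0: S(0,0) = 9.7100
  k=1: S(1,0) = 10.4401; S(1,1) = 9.0309
  k=2: S(2,0) = 11.2251; S(2,1) = 9.7100; S(2,2) = 8.3994
  k=3: S(3,0) = 12.0692; S(3,1) = 10.4401; S(3,2) = 9.0309; S(3,3) = 7.8120
  k=4: S(4,0) = 12.9767; S(4,1) = 11.2251; S(4,2) = 9.7100; S(4,3) = 8.3994; S(4,4) = 7.2656
Terminal payoffs V(N, i) = max(S_T - K, 0):
  V(4,0) = 3.236711; V(4,1) = 1.485144; V(4,2) = 0.000000; V(4,3) = 0.000000; V(4,4) = 0.000000
Backward induction: V(k, i) = exp(-r*dt) * [p * V(k+1, i) + (1-p) * V(k+1, i+1)].
  V(3,0) = exp(-r*dt) * [p*3.236711 + (1-p)*1.485144] = 2.370501
  V(3,1) = exp(-r*dt) * [p*1.485144 + (1-p)*0.000000] = 0.756030
  V(3,2) = exp(-r*dt) * [p*0.000000 + (1-p)*0.000000] = 0.000000
  V(3,3) = exp(-r*dt) * [p*0.000000 + (1-p)*0.000000] = 0.000000
  V(2,0) = exp(-r*dt) * [p*2.370501 + (1-p)*0.756030] = 1.574690
  V(2,1) = exp(-r*dt) * [p*0.756030 + (1-p)*0.000000] = 0.384866
  V(2,2) = exp(-r*dt) * [p*0.000000 + (1-p)*0.000000] = 0.000000
  V(1,0) = exp(-r*dt) * [p*1.574690 + (1-p)*0.384866] = 0.988928
  V(1,1) = exp(-r*dt) * [p*0.384866 + (1-p)*0.000000] = 0.195921
  V(0,0) = exp(-r*dt) * [p*0.988928 + (1-p)*0.195921] = 0.598779

Answer: Price = V(0,0) = 0.5988


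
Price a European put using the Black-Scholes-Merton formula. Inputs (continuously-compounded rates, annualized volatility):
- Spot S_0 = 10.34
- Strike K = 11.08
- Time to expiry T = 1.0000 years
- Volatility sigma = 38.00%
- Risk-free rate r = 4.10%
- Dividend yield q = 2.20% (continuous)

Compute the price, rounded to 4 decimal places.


d1 = (ln(S/K) + (r - q + 0.5*sigma^2) * T) / (sigma * sqrt(T)) = 0.05810049
d2 = d1 - sigma * sqrt(T) = -0.32189951
exp(-rT) = 0.95982913; exp(-qT) = 0.97824024
P = K * exp(-rT) * N(-d2) - S_0 * exp(-qT) * N(-d1)
N(-d1) = 0.47683429; N(-d2) = 0.62623559
P = 11.0800 * 0.95982913 * 0.62623559 - 10.3400 * 0.97824024 * 0.47683429 = 1.8368

Answer: Price = 1.8368


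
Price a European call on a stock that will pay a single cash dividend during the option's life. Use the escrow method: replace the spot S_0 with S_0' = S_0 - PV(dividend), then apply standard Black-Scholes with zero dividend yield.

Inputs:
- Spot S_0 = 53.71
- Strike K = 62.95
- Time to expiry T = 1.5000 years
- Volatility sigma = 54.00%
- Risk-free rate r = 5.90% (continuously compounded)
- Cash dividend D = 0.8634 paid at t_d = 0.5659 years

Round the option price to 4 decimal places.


PV(D) = D * exp(-r * t_d) = 0.8634 * 0.96716313 = 0.83504865
S_0' = S_0 - PV(D) = 53.7100 - 0.83504865 = 52.87495135
d1 = (ln(S_0'/K) + (r + sigma^2/2)*T) / (sigma*sqrt(T)) = 0.20078098
d2 = d1 - sigma*sqrt(T) = -0.46058125
exp(-rT) = 0.91530311
N(d1) = 0.57956508; N(d2) = 0.32254953
C = S_0' * N(d1) - K * exp(-rT) * N(d2) = 52.87495135 * 0.57956508 - 62.9500 * 0.91530311 * 0.32254953 = 12.0597

Answer: Price = 12.0597


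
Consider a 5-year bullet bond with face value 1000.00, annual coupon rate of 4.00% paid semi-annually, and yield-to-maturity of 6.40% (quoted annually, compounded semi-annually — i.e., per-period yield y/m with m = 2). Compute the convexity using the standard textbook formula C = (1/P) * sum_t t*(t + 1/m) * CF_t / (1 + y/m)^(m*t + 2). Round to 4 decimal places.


Coupon per period c = face * coupon_rate / m = 20.000000
Periods per year m = 2; per-period yield y/m = 0.032000
Number of cashflows N = 10
Cashflows (t years, CF_t, discount factor 1/(1+y/m)^(m*t), PV):
  t = 0.5000: CF_t = 20.000000, DF = 0.968992, PV = 19.379845
  t = 1.0000: CF_t = 20.000000, DF = 0.938946, PV = 18.778920
  t = 1.5000: CF_t = 20.000000, DF = 0.909831, PV = 18.196627
  t = 2.0000: CF_t = 20.000000, DF = 0.881620, PV = 17.632391
  t = 2.5000: CF_t = 20.000000, DF = 0.854283, PV = 17.085650
  t = 3.0000: CF_t = 20.000000, DF = 0.827793, PV = 16.555863
  t = 3.5000: CF_t = 20.000000, DF = 0.802125, PV = 16.042502
  t = 4.0000: CF_t = 20.000000, DF = 0.777253, PV = 15.545061
  t = 4.5000: CF_t = 20.000000, DF = 0.753152, PV = 15.063043
  t = 5.0000: CF_t = 1020.000000, DF = 0.729799, PV = 744.394574
Price P = sum_t PV_t = 898.674476
Convexity numerator sum_t t*(t + 1/m) * CF_t / (1+y/m)^(m*t + 2):
  t = 0.5000: term = 9.098314
  t = 1.0000: term = 26.448586
  t = 1.5000: term = 51.256950
  t = 2.0000: term = 82.779313
  t = 2.5000: term = 120.318768
  t = 3.0000: term = 163.223136
  t = 3.5000: term = 210.882604
  t = 4.0000: term = 262.727497
  t = 4.5000: term = 318.226135
  t = 5.0000: term = 19221.022987
Convexity = (1/P) * sum = 20465.984290 / 898.674476 = 22.773523

Answer: Convexity = 22.7735


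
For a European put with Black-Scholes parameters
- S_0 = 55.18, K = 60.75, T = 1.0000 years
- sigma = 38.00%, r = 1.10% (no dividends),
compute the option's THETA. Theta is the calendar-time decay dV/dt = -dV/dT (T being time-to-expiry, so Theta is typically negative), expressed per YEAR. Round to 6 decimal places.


d1 = -0.0341224038; d2 = -0.4141224038
phi(d1) = 0.3987100961; exp(-qT) = 1.0000000000; exp(-rT) = 0.9890602788
Theta = -S*exp(-qT)*phi(d1)*sigma/(2*sqrt(T)) + r*K*exp(-rT)*N(-d2) - q*S*exp(-qT)*N(-d1)
N(-d1) = 0.5136102284; N(-d2) = 0.6606077670; sqrt(T) = 1.0000000000
Term 1 = -55.1800 * 1.0000000000 * 0.3987100961 * 0.3800 / (2 * 1.0000000000) = -4.1801563895
Term 2 = 0.0110 * 60.7500 * 0.9890602788 * 0.6606077670 = 0.4366217879
Term 3 = 0 (no dividend yield, q = 0)
Theta = -4.1801563895 + (0.4366217879) + (0.0000000000) = -3.743535

Answer: Theta = -3.743535


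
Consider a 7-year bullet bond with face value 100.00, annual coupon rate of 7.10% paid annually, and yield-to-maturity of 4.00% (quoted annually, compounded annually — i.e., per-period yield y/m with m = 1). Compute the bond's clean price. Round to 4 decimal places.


Coupon per period c = face * coupon_rate / m = 7.100000
Periods per year m = 1; per-period yield y/m = 0.040000
Number of cashflows N = 7
Cashflows (t years, CF_t, discount factor 1/(1+y/m)^(m*t), PV):
  t = 1.0000: CF_t = 7.100000, DF = 0.961538, PV = 6.826923
  t = 2.0000: CF_t = 7.100000, DF = 0.924556, PV = 6.564349
  t = 3.0000: CF_t = 7.100000, DF = 0.888996, PV = 6.311874
  t = 4.0000: CF_t = 7.100000, DF = 0.854804, PV = 6.069110
  t = 5.0000: CF_t = 7.100000, DF = 0.821927, PV = 5.835682
  t = 6.0000: CF_t = 7.100000, DF = 0.790315, PV = 5.611233
  t = 7.0000: CF_t = 107.100000, DF = 0.759918, PV = 81.387198
Price P = sum_t PV_t = 118.606369

Answer: Price = 118.6064


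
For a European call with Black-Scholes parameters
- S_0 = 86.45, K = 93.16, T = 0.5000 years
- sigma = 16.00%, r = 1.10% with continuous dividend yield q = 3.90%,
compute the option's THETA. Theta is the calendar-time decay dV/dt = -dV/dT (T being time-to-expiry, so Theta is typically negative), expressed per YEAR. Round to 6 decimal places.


Answer: Theta = -2.368497

Derivation:
d1 = -0.7278977790; d2 = -0.8410348640
phi(d1) = 0.3060961161; exp(-qT) = 0.9806888952; exp(-rT) = 0.9945150973
Theta = -S*exp(-qT)*phi(d1)*sigma/(2*sqrt(T)) - r*K*exp(-rT)*N(d2) + q*S*exp(-qT)*N(d1)
N(d1) = 0.2333380814; N(d2) = 0.2001642017; sqrt(T) = 0.7071067812
Term 1 = -86.4500 * 0.9806888952 * 0.3060961161 * 0.1600 / (2 * 0.7071067812) = -2.9360203345
Term 2 = -0.0110 * 93.1600 * 0.9945150973 * 0.2001642017 = -0.2039952026
Term 3 = 0.0390 * 86.4500 * 0.9806888952 * 0.2333380814 = 0.7715187496
Theta = -2.9360203345 + (-0.2039952026) + (0.7715187496) = -2.368497


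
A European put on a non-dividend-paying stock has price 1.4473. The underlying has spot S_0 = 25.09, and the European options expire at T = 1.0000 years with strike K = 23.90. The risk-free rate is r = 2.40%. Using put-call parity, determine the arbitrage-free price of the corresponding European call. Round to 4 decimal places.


Put-call parity: C - P = S_0 * exp(-qT) - K * exp(-rT).
S_0 * exp(-qT) = 25.0900 * 1.00000000 = 25.09000000
K * exp(-rT) = 23.9000 * 0.97628571 = 23.33322846
C = P + S*exp(-qT) - K*exp(-rT)
C = 1.4473 + 25.09000000 - 23.33322846 = 3.2041

Answer: Call price = 3.2041


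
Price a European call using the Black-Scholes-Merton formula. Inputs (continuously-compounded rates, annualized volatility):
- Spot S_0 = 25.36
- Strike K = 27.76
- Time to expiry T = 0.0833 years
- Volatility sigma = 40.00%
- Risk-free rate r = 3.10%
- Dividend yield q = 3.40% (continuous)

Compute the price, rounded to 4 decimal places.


Answer: Price = 0.3764

Derivation:
d1 = (ln(S/K) + (r - q + 0.5*sigma^2) * T) / (sigma * sqrt(T)) = -0.72768402
d2 = d1 - sigma * sqrt(T) = -0.84313098
exp(-rT) = 0.99742103; exp(-qT) = 0.99717181
C = S_0 * exp(-qT) * N(d1) - K * exp(-rT) * N(d2)
N(d1) = 0.23340352; N(d2) = 0.19957760
C = 25.3600 * 0.99717181 * 0.23340352 - 27.7600 * 0.99742103 * 0.19957760 = 0.3764


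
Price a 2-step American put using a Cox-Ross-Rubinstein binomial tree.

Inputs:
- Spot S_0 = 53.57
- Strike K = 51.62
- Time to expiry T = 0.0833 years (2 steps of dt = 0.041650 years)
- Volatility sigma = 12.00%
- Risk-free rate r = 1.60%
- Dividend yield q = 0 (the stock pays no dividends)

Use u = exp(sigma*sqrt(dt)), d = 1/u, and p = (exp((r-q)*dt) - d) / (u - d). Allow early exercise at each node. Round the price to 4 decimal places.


dt = T/N = 0.041650
u = exp(sigma*sqrt(dt)) = 1.024792; d = 1/u = 0.975807
p = (exp((r-q)*dt) - d) / (u - d) = 0.507487
Discount per step: exp(-r*dt) = 0.999334
Stock lattice S(k, i) with i counting down-moves:
  k=0: S(0,0) = 53.5700
  k=1: S(1,0) = 54.8981; S(1,1) = 52.2740
  k=2: S(2,0) = 56.2592; S(2,1) = 53.5700; S(2,2) = 51.0094
Terminal payoffs V(N, i) = max(K - S_T, 0):
  V(2,0) = 0.000000; V(2,1) = 0.000000; V(2,2) = 0.610636
Backward induction: V(k, i) = exp(-r*dt) * [p * V(k+1, i) + (1-p) * V(k+1, i+1)]; then take max(V_cont, immediate exercise) for American.
  V(1,0) = exp(-r*dt) * [p*0.000000 + (1-p)*0.000000] = 0.000000; exercise = 0.000000; V(1,0) = max -> 0.000000
  V(1,1) = exp(-r*dt) * [p*0.000000 + (1-p)*0.610636] = 0.300546; exercise = 0.000000; V(1,1) = max -> 0.300546
  V(0,0) = exp(-r*dt) * [p*0.000000 + (1-p)*0.300546] = 0.147925; exercise = 0.000000; V(0,0) = max -> 0.147925

Answer: Price = V(0,0) = 0.1479


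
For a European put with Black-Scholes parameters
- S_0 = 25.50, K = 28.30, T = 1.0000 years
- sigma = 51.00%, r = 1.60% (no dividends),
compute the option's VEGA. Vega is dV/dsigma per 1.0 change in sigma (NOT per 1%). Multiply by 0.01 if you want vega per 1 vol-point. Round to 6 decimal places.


d1 = 0.0820914657; d2 = -0.4279085343
phi(d1) = 0.3976003048; exp(-qT) = 1.0000000000; exp(-rT) = 0.9841273201
Vega = S * exp(-qT) * phi(d1) * sqrt(T) = 25.5000 * 1.0000000000 * 0.3976003048 * 1.0000000000 = 10.138808

Answer: Vega = 10.138808


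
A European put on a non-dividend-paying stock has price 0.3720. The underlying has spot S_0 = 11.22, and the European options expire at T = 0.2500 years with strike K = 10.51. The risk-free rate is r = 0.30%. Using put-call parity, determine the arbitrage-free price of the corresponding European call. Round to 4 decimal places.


Put-call parity: C - P = S_0 * exp(-qT) - K * exp(-rT).
S_0 * exp(-qT) = 11.2200 * 1.00000000 = 11.22000000
K * exp(-rT) = 10.5100 * 0.99925028 = 10.50212046
C = P + S*exp(-qT) - K*exp(-rT)
C = 0.3720 + 11.22000000 - 10.50212046 = 1.0899

Answer: Call price = 1.0899


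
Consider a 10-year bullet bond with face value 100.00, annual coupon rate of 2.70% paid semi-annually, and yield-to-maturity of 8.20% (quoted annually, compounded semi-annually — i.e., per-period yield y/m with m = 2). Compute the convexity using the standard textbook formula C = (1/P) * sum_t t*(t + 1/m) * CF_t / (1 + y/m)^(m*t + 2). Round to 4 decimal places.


Coupon per period c = face * coupon_rate / m = 1.350000
Periods per year m = 2; per-period yield y/m = 0.041000
Number of cashflows N = 20
Cashflows (t years, CF_t, discount factor 1/(1+y/m)^(m*t), PV):
  t = 0.5000: CF_t = 1.350000, DF = 0.960615, PV = 1.296830
  t = 1.0000: CF_t = 1.350000, DF = 0.922781, PV = 1.245754
  t = 1.5000: CF_t = 1.350000, DF = 0.886437, PV = 1.196690
  t = 2.0000: CF_t = 1.350000, DF = 0.851524, PV = 1.149558
  t = 2.5000: CF_t = 1.350000, DF = 0.817987, PV = 1.104282
  t = 3.0000: CF_t = 1.350000, DF = 0.785770, PV = 1.060790
  t = 3.5000: CF_t = 1.350000, DF = 0.754823, PV = 1.019011
  t = 4.0000: CF_t = 1.350000, DF = 0.725094, PV = 0.978877
  t = 4.5000: CF_t = 1.350000, DF = 0.696536, PV = 0.940323
  t = 5.0000: CF_t = 1.350000, DF = 0.669103, PV = 0.903288
  t = 5.5000: CF_t = 1.350000, DF = 0.642750, PV = 0.867712
  t = 6.0000: CF_t = 1.350000, DF = 0.617435, PV = 0.833537
  t = 6.5000: CF_t = 1.350000, DF = 0.593117, PV = 0.800708
  t = 7.0000: CF_t = 1.350000, DF = 0.569757, PV = 0.769172
  t = 7.5000: CF_t = 1.350000, DF = 0.547317, PV = 0.738878
  t = 8.0000: CF_t = 1.350000, DF = 0.525761, PV = 0.709777
  t = 8.5000: CF_t = 1.350000, DF = 0.505054, PV = 0.681823
  t = 9.0000: CF_t = 1.350000, DF = 0.485162, PV = 0.654969
  t = 9.5000: CF_t = 1.350000, DF = 0.466054, PV = 0.629173
  t = 10.0000: CF_t = 101.350000, DF = 0.447698, PV = 45.374219
Price P = sum_t PV_t = 62.955371
Convexity numerator sum_t t*(t + 1/m) * CF_t / (1+y/m)^(m*t + 2):
  t = 0.5000: term = 0.598345
  t = 1.0000: term = 1.724337
  t = 1.5000: term = 3.312847
  t = 2.0000: term = 5.303950
  t = 2.5000: term = 7.642579
  t = 3.0000: term = 10.278204
  t = 3.5000: term = 13.164526
  t = 4.0000: term = 16.259193
  t = 4.5000: term = 19.523526
  t = 5.0000: term = 22.922274
  t = 5.5000: term = 26.423371
  t = 6.0000: term = 29.997714
  t = 6.5000: term = 33.618956
  t = 7.0000: term = 37.263307
  t = 7.5000: term = 40.909354
  t = 8.0000: term = 44.537881
  t = 8.5000: term = 48.131716
  t = 9.0000: term = 51.675572
  t = 9.5000: term = 55.155910
  t = 10.0000: term = 4396.398013
Convexity = (1/P) * sum = 4864.841575 / 62.955371 = 77.274448

Answer: Convexity = 77.2744
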